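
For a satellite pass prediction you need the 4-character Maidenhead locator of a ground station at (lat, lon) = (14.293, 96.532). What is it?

NK84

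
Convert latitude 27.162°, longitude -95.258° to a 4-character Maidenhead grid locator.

EL27

Shift to the Maidenhead origin (180°W, 90°S): lon 84.74, lat 117.16.
Field (20°×10°, letters A–R): lon ⌊84.74/20⌋ = 4 → E; lat ⌊117.16/10⌋ = 11 → L.
Square (2°×1°, digits 0–9): lon ⌊4.74/2⌋ = 2; lat ⌊7.16/1⌋ = 7.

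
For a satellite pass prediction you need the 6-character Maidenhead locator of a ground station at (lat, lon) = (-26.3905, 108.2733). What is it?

Offset from 180°W / 90°S: lon 288.2733°, lat 63.6095°.
Field (20°×10°, letters A–R): lon ⌊288.2733/20⌋ = 14 → O; lat ⌊63.6095/10⌋ = 6 → G.
Square (2°×1°, digits 0–9): lon ⌊8.2733/2⌋ = 4; lat ⌊3.6095/1⌋ = 3.
Subsquare (5′×2.5′, letters a–x): lon ⌊0.2733/0.0833333⌋ = 3 → d; lat ⌊0.6095/0.0416667⌋ = 14 → o.

OG43do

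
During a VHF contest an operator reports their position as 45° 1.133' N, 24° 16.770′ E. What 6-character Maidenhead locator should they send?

Shift to the Maidenhead origin (180°W, 90°S): lon 204.2795, lat 135.0189.
Field (20°×10°, letters A–R): 204.2795/20 → 10 → K, 135.0189/10 → 13 → N; chars KN.
Square (2°×1°, digits 0–9): 4.2795/2 → 2, 5.0189/1 → 5; chars 25.
Subsquare (5′×2.5′, letters a–x): 0.2795/0.0833333 → 3 → d, 0.0189/0.0416667 → 0 → a; chars da.

KN25da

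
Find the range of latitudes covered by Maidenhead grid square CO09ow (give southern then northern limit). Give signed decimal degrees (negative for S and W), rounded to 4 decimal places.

Field C=2, O=14: +2·20° lon, +14·10° lat → SW at lon -140°, lat 50°.
Square 0, 9: +0·2° lon, +9·1° lat → SW at lon -140°, lat 59°.
Subsquare o=14, w=22: +14·0.0833333° lon, +22·0.0416667° lat → SW at lon -138.833°, lat 59.9167°.
Cell spans 0.0833333° lon × 0.0416667° lat.
south 59.9167, north 59.9583.

59.9167, 59.9583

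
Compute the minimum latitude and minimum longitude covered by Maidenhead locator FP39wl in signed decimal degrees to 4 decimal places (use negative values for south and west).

Field F=5, P=15: +5·20° lon, +15·10° lat → SW at lon -80°, lat 60°.
Square 3, 9: +3·2° lon, +9·1° lat → SW at lon -74°, lat 69°.
Subsquare w=22, l=11: +22·0.0833333° lon, +11·0.0416667° lat → SW at lon -72.1667°, lat 69.4583°.
latitude 69.4583, longitude -72.1667.

69.4583, -72.1667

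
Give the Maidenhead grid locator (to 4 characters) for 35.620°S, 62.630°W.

FF84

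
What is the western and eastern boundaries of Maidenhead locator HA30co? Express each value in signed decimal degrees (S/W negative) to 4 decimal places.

Field H=7, A=0: +7·20° lon, +0·10° lat → SW at lon -40°, lat -90°.
Square 3, 0: +3·2° lon, +0·1° lat → SW at lon -34°, lat -90°.
Subsquare c=2, o=14: +2·0.0833333° lon, +14·0.0416667° lat → SW at lon -33.8333°, lat -89.4167°.
Cell spans 0.0833333° lon × 0.0416667° lat.
west -33.8333, east -33.7500.

-33.8333, -33.7500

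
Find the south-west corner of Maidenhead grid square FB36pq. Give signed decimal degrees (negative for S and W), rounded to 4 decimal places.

Field F=5, B=1: +5·20° lon, +1·10° lat → SW at lon -80°, lat -80°.
Square 3, 6: +3·2° lon, +6·1° lat → SW at lon -74°, lat -74°.
Subsquare p=15, q=16: +15·0.0833333° lon, +16·0.0416667° lat → SW at lon -72.75°, lat -73.3333°.
latitude -73.3333, longitude -72.7500.

-73.3333, -72.7500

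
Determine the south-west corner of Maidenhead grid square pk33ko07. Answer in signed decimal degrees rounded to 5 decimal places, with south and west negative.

13.61250, 126.83333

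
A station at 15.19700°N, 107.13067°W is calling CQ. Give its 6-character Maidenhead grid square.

DK65ke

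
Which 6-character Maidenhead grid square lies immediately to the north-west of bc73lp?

BC73kq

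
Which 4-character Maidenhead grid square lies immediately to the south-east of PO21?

Longitude square 2; +1 → 3.
Latitude square 1; −1 → 0.

PO30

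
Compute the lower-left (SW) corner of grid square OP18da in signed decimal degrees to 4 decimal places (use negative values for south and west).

68.0000, 102.2500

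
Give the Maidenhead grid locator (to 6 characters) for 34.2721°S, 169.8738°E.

Offset from 180°W / 90°S: lon 349.8738°, lat 55.7279°.
Field (20°×10°, letters A–R): lon ⌊349.8738/20⌋ = 17 → R; lat ⌊55.7279/10⌋ = 5 → F.
Square (2°×1°, digits 0–9): lon ⌊9.8738/2⌋ = 4; lat ⌊5.7279/1⌋ = 5.
Subsquare (5′×2.5′, letters a–x): lon ⌊1.8738/0.0833333⌋ = 22 → w; lat ⌊0.7279/0.0416667⌋ = 17 → r.

RF45wr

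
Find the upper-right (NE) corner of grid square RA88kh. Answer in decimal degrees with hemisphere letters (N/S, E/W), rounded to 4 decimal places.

Field R=17, A=0: +17·20° lon, +0·10° lat → SW at lon 160°, lat -90°.
Square 8, 8: +8·2° lon, +8·1° lat → SW at lon 176°, lat -82°.
Subsquare k=10, h=7: +10·0.0833333° lon, +7·0.0416667° lat → SW at lon 176.833°, lat -81.7083°.
Cell spans 0.0833333° lon × 0.0416667° lat. NE corner is SW corner plus one full cell.
latitude 81.6667° S, longitude 176.9167° E.

81.6667° S, 176.9167° E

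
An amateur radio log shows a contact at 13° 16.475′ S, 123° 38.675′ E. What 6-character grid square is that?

Shift to the Maidenhead origin (180°W, 90°S): lon 303.6446, lat 76.7254.
Field: lon ⌊303.6446/20⌋ = 15 → P; lat ⌊76.7254/10⌋ = 7 → H.
Square: lon ⌊3.6446/2⌋ = 1; lat ⌊6.7254/1⌋ = 6.
Subsquare: lon ⌊1.6446/0.0833333⌋ = 19 → t; lat ⌊0.7254/0.0416667⌋ = 17 → r.

PH16tr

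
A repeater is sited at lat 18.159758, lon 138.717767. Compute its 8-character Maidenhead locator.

Offset from 180°W / 90°S: lon 318.71777°, lat 108.15976°.
Field: 318.71777/20 → 15 → P, 108.15976/10 → 10 → K; chars PK.
Square: 18.71777/2 → 9, 8.15976/1 → 8; chars 98.
Subsquare: 0.71777/0.0833333 → 8 → i, 0.15976/0.0416667 → 3 → d; chars id.
Extended square: 0.05110/0.00833333 → 6, 0.03476/0.00416667 → 8; chars 68.

PK98id68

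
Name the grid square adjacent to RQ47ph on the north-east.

Longitude subsquare p = 15; +1 → 16 = q.
Latitude subsquare h = 7; +1 → 8 = i.

RQ47qi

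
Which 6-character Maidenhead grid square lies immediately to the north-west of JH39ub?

Longitude subsquare u = 20; −1 → 19 = t.
Latitude subsquare b = 1; +1 → 2 = c.

JH39tc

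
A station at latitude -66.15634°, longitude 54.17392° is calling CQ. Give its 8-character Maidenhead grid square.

LC73cu02

Shift to the Maidenhead origin (180°W, 90°S): lon 234.17392, lat 23.84366.
Field: 234.17392/20 → 11 → L, 23.84366/10 → 2 → C; chars LC.
Square: 14.17392/2 → 7, 3.84366/1 → 3; chars 73.
Subsquare: 0.17392/0.0833333 → 2 → c, 0.84366/0.0416667 → 20 → u; chars cu.
Extended square: 0.00725/0.00833333 → 0, 0.01033/0.00416667 → 2; chars 02.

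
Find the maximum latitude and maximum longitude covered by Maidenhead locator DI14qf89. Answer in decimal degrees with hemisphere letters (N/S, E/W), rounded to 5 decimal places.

5.75000° S, 116.59167° W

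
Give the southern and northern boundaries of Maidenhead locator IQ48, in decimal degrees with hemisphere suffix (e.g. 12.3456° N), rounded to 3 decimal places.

78.000° N, 79.000° N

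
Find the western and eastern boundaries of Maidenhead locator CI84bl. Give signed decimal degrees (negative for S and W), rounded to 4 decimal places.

-123.9167, -123.8333

Field C=2, I=8: +2·20° lon, +8·10° lat → SW at lon -140°, lat -10°.
Square 8, 4: +8·2° lon, +4·1° lat → SW at lon -124°, lat -6°.
Subsquare b=1, l=11: +1·0.0833333° lon, +11·0.0416667° lat → SW at lon -123.917°, lat -5.54167°.
Cell spans 0.0833333° lon × 0.0416667° lat.
west -123.9167, east -123.8333.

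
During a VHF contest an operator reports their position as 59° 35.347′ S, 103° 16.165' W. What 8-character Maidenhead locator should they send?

Shift to the Maidenhead origin (180°W, 90°S): lon 76.73058, lat 30.41088.
Field: 76.73058/20 → 3 → D, 30.41088/10 → 3 → D; chars DD.
Square: 16.73058/2 → 8, 0.41088/1 → 0; chars 80.
Subsquare: 0.73058/0.0833333 → 8 → i, 0.41088/0.0416667 → 9 → j; chars ij.
Extended square: 0.06392/0.00833333 → 7, 0.03588/0.00416667 → 8; chars 78.

DD80ij78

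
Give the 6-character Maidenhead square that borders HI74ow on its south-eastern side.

HI74pv

Longitude subsquare o = 14; +1 → 15 = p.
Latitude subsquare w = 22; −1 → 21 = v.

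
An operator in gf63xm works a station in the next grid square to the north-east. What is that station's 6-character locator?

GF73an

Longitude subsquare x = 23; +1 → 24, wraps to 0 = a, carry into square.
Longitude square 6; +1 → 7.
Latitude subsquare m = 12; +1 → 13 = n.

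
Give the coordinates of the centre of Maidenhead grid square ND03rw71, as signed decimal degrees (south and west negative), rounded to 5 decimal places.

-56.07708, 81.47917

Field N=13, D=3: +13·20° lon, +3·10° lat → SW at lon 80°, lat -60°.
Square 0, 3: +0·2° lon, +3·1° lat → SW at lon 80°, lat -57°.
Subsquare r=17, w=22: +17·0.0833333° lon, +22·0.0416667° lat → SW at lon 81.4167°, lat -56.0833°.
Extended square 7, 1: +7·0.00833333° lon, +1·0.00416667° lat → SW at lon 81.475°, lat -56.0792°.
Cell spans 0.00833333° lon × 0.00416667° lat. Centre is SW corner plus half of each.
latitude -56.07708, longitude 81.47917.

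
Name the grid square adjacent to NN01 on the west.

MN91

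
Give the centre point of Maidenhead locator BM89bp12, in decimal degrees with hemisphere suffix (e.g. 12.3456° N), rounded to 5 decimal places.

39.63542° N, 143.90417° W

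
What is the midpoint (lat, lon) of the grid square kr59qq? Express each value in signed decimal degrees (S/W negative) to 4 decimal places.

Field K=10, R=17: +10·20° lon, +17·10° lat → SW at lon 20°, lat 80°.
Square 5, 9: +5·2° lon, +9·1° lat → SW at lon 30°, lat 89°.
Subsquare q=16, q=16: +16·0.0833333° lon, +16·0.0416667° lat → SW at lon 31.3333°, lat 89.6667°.
Cell spans 0.0833333° lon × 0.0416667° lat. Centre is SW corner plus half of each.
latitude 89.6875, longitude 31.3750.

89.6875, 31.3750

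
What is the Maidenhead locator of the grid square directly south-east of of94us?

OF94vr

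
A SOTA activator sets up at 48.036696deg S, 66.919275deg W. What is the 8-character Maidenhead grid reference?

FE61mx91

Offset from 180°W / 90°S: lon 113.08073°, lat 41.96330°.
Field: 113.08073/20 → 5 → F, 41.96330/10 → 4 → E; chars FE.
Square: 13.08073/2 → 6, 1.96330/1 → 1; chars 61.
Subsquare: 1.08073/0.0833333 → 12 → m, 0.96330/0.0416667 → 23 → x; chars mx.
Extended square: 0.08073/0.00833333 → 9, 0.00497/0.00416667 → 1; chars 91.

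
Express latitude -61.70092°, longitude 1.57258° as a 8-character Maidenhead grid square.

Shift to the Maidenhead origin (180°W, 90°S): lon 181.57258, lat 28.29908.
Field (20°×10°, letters A–R): 181.57258/20 → 9 → J, 28.29908/10 → 2 → C; chars JC.
Square (2°×1°, digits 0–9): 1.57258/2 → 0, 8.29908/1 → 8; chars 08.
Subsquare (5′×2.5′, letters a–x): 1.57258/0.0833333 → 18 → s, 0.29908/0.0416667 → 7 → h; chars sh.
Extended square (30″×15″, digits 0–9): 0.07258/0.00833333 → 8, 0.00741/0.00416667 → 1; chars 81.

JC08sh81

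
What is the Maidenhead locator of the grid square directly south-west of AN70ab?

Longitude subsquare a = 0; −1 → -1, wraps to 23 = x, carry into square.
Longitude square 7; −1 → 6.
Latitude subsquare b = 1; −1 → 0 = a.

AN60xa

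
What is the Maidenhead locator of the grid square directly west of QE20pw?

Longitude subsquare p = 15; −1 → 14 = o.
The latitude characters are unchanged.

QE20ow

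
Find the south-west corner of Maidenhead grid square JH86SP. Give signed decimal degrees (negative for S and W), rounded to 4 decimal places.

Field J=9, H=7: +9·20° lon, +7·10° lat → SW at lon 0°, lat -20°.
Square 8, 6: +8·2° lon, +6·1° lat → SW at lon 16°, lat -14°.
Subsquare s=18, p=15: +18·0.0833333° lon, +15·0.0416667° lat → SW at lon 17.5°, lat -13.375°.
latitude -13.3750, longitude 17.5000.

-13.3750, 17.5000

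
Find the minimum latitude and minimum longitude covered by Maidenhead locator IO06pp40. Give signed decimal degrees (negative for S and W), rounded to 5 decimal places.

Field I=8, O=14: +8·20° lon, +14·10° lat → SW at lon -20°, lat 50°.
Square 0, 6: +0·2° lon, +6·1° lat → SW at lon -20°, lat 56°.
Subsquare p=15, p=15: +15·0.0833333° lon, +15·0.0416667° lat → SW at lon -18.75°, lat 56.625°.
Extended square 4, 0: +4·0.00833333° lon, +0·0.00416667° lat → SW at lon -18.7167°, lat 56.625°.
latitude 56.62500, longitude -18.71667.

56.62500, -18.71667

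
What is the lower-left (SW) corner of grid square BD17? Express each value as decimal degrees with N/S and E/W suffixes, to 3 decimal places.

53.000° S, 158.000° W

Field B=1, D=3: +1·20° lon, +3·10° lat → SW at lon -160°, lat -60°.
Square 1, 7: +1·2° lon, +7·1° lat → SW at lon -158°, lat -53°.
latitude 53.000° S, longitude 158.000° W.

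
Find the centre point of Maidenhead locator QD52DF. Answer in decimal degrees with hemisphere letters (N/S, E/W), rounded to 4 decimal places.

57.7708° S, 150.2917° E

Field Q=16, D=3: +16·20° lon, +3·10° lat → SW at lon 140°, lat -60°.
Square 5, 2: +5·2° lon, +2·1° lat → SW at lon 150°, lat -58°.
Subsquare d=3, f=5: +3·0.0833333° lon, +5·0.0416667° lat → SW at lon 150.25°, lat -57.7917°.
Cell spans 0.0833333° lon × 0.0416667° lat. Centre is SW corner plus half of each.
latitude 57.7708° S, longitude 150.2917° E.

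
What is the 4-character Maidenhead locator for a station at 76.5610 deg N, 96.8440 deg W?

EQ16

Add 180° to longitude and 90° to latitude: 83.16, 166.56.
Field: 83.16/20 → 4 → E, 166.56/10 → 16 → Q; chars EQ.
Square: 3.16/2 → 1, 6.56/1 → 6; chars 16.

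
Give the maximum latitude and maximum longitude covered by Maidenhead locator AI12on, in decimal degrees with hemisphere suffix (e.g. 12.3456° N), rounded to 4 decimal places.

7.4167° S, 176.7500° W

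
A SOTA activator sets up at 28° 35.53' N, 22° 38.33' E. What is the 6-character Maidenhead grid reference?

KL18ho

Add 180° to longitude and 90° to latitude: 202.6388, 118.5922.
Field: lon ⌊202.6388/20⌋ = 10 → K; lat ⌊118.5922/10⌋ = 11 → L.
Square: lon ⌊2.6388/2⌋ = 1; lat ⌊8.5922/1⌋ = 8.
Subsquare: lon ⌊0.6388/0.0833333⌋ = 7 → h; lat ⌊0.5922/0.0416667⌋ = 14 → o.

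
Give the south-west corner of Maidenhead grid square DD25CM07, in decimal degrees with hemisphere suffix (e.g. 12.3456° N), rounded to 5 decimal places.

54.47083° S, 115.83333° W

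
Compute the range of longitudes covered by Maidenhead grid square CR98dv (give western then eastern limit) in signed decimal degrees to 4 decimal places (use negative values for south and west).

-121.7500, -121.6667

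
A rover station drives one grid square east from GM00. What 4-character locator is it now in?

Longitude square 0; +1 → 1.
The latitude characters are unchanged.

GM10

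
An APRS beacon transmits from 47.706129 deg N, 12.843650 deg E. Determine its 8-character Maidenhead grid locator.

Offset from 180°W / 90°S: lon 192.84365°, lat 137.70613°.
Field (20°×10°, letters A–R): 192.84365/20 → 9 → J, 137.70613/10 → 13 → N; chars JN.
Square (2°×1°, digits 0–9): 12.84365/2 → 6, 7.70613/1 → 7; chars 67.
Subsquare (5′×2.5′, letters a–x): 0.84365/0.0833333 → 10 → k, 0.70613/0.0416667 → 16 → q; chars kq.
Extended square (30″×15″, digits 0–9): 0.01032/0.00833333 → 1, 0.03946/0.00416667 → 9; chars 19.

JN67kq19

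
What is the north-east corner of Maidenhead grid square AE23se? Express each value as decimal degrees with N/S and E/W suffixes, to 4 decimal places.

Field A=0, E=4: +0·20° lon, +4·10° lat → SW at lon -180°, lat -50°.
Square 2, 3: +2·2° lon, +3·1° lat → SW at lon -176°, lat -47°.
Subsquare s=18, e=4: +18·0.0833333° lon, +4·0.0416667° lat → SW at lon -174.5°, lat -46.8333°.
Cell spans 0.0833333° lon × 0.0416667° lat. NE corner is SW corner plus one full cell.
latitude 46.7917° S, longitude 174.4167° W.

46.7917° S, 174.4167° W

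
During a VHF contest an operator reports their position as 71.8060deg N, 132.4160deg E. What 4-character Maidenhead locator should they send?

PQ61

Add 180° to longitude and 90° to latitude: 312.42, 161.81.
Field: 312.42/20 → 15 → P, 161.81/10 → 16 → Q; chars PQ.
Square: 12.42/2 → 6, 1.81/1 → 1; chars 61.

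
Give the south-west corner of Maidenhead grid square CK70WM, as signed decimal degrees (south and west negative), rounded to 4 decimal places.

10.5000, -124.1667

Field C=2, K=10: +2·20° lon, +10·10° lat → SW at lon -140°, lat 10°.
Square 7, 0: +7·2° lon, +0·1° lat → SW at lon -126°, lat 10°.
Subsquare w=22, m=12: +22·0.0833333° lon, +12·0.0416667° lat → SW at lon -124.167°, lat 10.5°.
latitude 10.5000, longitude -124.1667.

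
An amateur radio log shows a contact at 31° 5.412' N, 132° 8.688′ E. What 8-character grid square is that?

Offset from 180°W / 90°S: lon 312.14480°, lat 121.09020°.
Field: lon ⌊312.14480/20⌋ = 15 → P; lat ⌊121.09020/10⌋ = 12 → M.
Square: lon ⌊12.14480/2⌋ = 6; lat ⌊1.09020/1⌋ = 1.
Subsquare: lon ⌊0.14480/0.0833333⌋ = 1 → b; lat ⌊0.09020/0.0416667⌋ = 2 → c.
Extended square: lon ⌊0.06147/0.00833333⌋ = 7; lat ⌊0.00687/0.00416667⌋ = 1.

PM61bc71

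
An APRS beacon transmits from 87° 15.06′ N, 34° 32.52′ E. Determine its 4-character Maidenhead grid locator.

KR77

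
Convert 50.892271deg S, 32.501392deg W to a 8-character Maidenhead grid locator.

HD39rc95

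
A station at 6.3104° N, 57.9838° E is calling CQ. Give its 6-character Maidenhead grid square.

Shift to the Maidenhead origin (180°W, 90°S): lon 237.9838, lat 96.3104.
Field: 237.9838/20 → 11 → L, 96.3104/10 → 9 → J; chars LJ.
Square: 17.9838/2 → 8, 6.3104/1 → 6; chars 86.
Subsquare: 1.9838/0.0833333 → 23 → x, 0.3104/0.0416667 → 7 → h; chars xh.

LJ86xh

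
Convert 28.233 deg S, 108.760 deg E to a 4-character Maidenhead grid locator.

Offset from 180°W / 90°S: lon 288.76°, lat 61.77°.
Field: 288.76/20 → 14 → O, 61.77/10 → 6 → G; chars OG.
Square: 8.76/2 → 4, 1.77/1 → 1; chars 41.

OG41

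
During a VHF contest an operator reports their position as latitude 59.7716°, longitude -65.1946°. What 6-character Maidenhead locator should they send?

FO79js

Add 180° to longitude and 90° to latitude: 114.8054, 149.7716.
Field (20°×10°, letters A–R): lon ⌊114.8054/20⌋ = 5 → F; lat ⌊149.7716/10⌋ = 14 → O.
Square (2°×1°, digits 0–9): lon ⌊14.8054/2⌋ = 7; lat ⌊9.7716/1⌋ = 9.
Subsquare (5′×2.5′, letters a–x): lon ⌊0.8054/0.0833333⌋ = 9 → j; lat ⌊0.7716/0.0416667⌋ = 18 → s.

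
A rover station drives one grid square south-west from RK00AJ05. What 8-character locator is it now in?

QK90xj94

Longitude extended square 0; −1 → -1, wraps to 9, carry into subsquare.
Longitude subsquare a = 0; −1 → -1, wraps to 23 = x, carry into square.
Longitude square 0; −1 → -1, wraps to 9, carry into field.
Longitude field R = 17; −1 → 16 = Q.
Latitude extended square 5; −1 → 4.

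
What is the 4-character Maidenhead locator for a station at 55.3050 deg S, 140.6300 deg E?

QD04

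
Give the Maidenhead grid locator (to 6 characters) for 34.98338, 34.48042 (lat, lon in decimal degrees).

KM74fx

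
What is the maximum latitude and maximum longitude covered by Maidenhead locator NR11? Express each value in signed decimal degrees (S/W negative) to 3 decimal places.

Field N=13, R=17: +13·20° lon, +17·10° lat → SW at lon 80°, lat 80°.
Square 1, 1: +1·2° lon, +1·1° lat → SW at lon 82°, lat 81°.
Cell spans 2° lon × 1° lat. NE corner is SW corner plus one full cell.
latitude 82.000, longitude 84.000.

82.000, 84.000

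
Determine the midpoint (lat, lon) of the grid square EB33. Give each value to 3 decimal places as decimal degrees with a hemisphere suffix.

Field E=4, B=1: +4·20° lon, +1·10° lat → SW at lon -100°, lat -80°.
Square 3, 3: +3·2° lon, +3·1° lat → SW at lon -94°, lat -77°.
Cell spans 2° lon × 1° lat. Centre is SW corner plus half of each.
latitude 76.500° S, longitude 93.000° W.

76.500° S, 93.000° W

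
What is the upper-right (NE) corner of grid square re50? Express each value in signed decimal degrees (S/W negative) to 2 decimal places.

-49.00, 172.00

Field R=17, E=4: +17·20° lon, +4·10° lat → SW at lon 160°, lat -50°.
Square 5, 0: +5·2° lon, +0·1° lat → SW at lon 170°, lat -50°.
Cell spans 2° lon × 1° lat. NE corner is SW corner plus one full cell.
latitude -49.00, longitude 172.00.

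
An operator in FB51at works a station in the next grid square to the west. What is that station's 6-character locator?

FB41xt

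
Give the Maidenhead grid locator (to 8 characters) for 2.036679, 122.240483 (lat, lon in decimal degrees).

Shift to the Maidenhead origin (180°W, 90°S): lon 302.24048, lat 92.03668.
Field: lon ⌊302.24048/20⌋ = 15 → P; lat ⌊92.03668/10⌋ = 9 → J.
Square: lon ⌊2.24048/2⌋ = 1; lat ⌊2.03668/1⌋ = 2.
Subsquare: lon ⌊0.24048/0.0833333⌋ = 2 → c; lat ⌊0.03668/0.0416667⌋ = 0 → a.
Extended square: lon ⌊0.07382/0.00833333⌋ = 8; lat ⌊0.03668/0.00416667⌋ = 8.

PJ12ca88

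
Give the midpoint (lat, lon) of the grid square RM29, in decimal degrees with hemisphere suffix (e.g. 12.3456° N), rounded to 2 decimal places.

39.50° N, 165.00° E

Field R=17, M=12: +17·20° lon, +12·10° lat → SW at lon 160°, lat 30°.
Square 2, 9: +2·2° lon, +9·1° lat → SW at lon 164°, lat 39°.
Cell spans 2° lon × 1° lat. Centre is SW corner plus half of each.
latitude 39.50° N, longitude 165.00° E.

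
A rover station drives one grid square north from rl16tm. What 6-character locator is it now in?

RL16tn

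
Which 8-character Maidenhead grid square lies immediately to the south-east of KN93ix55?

KN93ix64

Longitude extended square 5; +1 → 6.
Latitude extended square 5; −1 → 4.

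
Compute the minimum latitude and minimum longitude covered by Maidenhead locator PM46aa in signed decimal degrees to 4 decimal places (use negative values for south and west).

Field P=15, M=12: +15·20° lon, +12·10° lat → SW at lon 120°, lat 30°.
Square 4, 6: +4·2° lon, +6·1° lat → SW at lon 128°, lat 36°.
Subsquare a=0, a=0: +0·0.0833333° lon, +0·0.0416667° lat → SW at lon 128°, lat 36°.
latitude 36.0000, longitude 128.0000.

36.0000, 128.0000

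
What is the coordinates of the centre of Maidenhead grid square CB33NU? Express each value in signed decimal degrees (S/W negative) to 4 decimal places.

Field C=2, B=1: +2·20° lon, +1·10° lat → SW at lon -140°, lat -80°.
Square 3, 3: +3·2° lon, +3·1° lat → SW at lon -134°, lat -77°.
Subsquare n=13, u=20: +13·0.0833333° lon, +20·0.0416667° lat → SW at lon -132.917°, lat -76.1667°.
Cell spans 0.0833333° lon × 0.0416667° lat. Centre is SW corner plus half of each.
latitude -76.1458, longitude -132.8750.

-76.1458, -132.8750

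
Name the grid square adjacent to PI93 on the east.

Longitude square 9; +1 → 10, wraps to 0, carry into field.
Longitude field P = 15; +1 → 16 = Q.
The latitude characters are unchanged.

QI03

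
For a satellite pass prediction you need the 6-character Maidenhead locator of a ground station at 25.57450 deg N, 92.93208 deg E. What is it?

NL65ln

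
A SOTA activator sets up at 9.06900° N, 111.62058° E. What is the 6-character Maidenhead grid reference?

OJ59tb

Shift to the Maidenhead origin (180°W, 90°S): lon 291.6206, lat 99.0690.
Field (20°×10°, letters A–R): lon ⌊291.6206/20⌋ = 14 → O; lat ⌊99.0690/10⌋ = 9 → J.
Square (2°×1°, digits 0–9): lon ⌊11.6206/2⌋ = 5; lat ⌊9.0690/1⌋ = 9.
Subsquare (5′×2.5′, letters a–x): lon ⌊1.6206/0.0833333⌋ = 19 → t; lat ⌊0.0690/0.0416667⌋ = 1 → b.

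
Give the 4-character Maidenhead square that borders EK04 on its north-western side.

DK95

Longitude square 0; −1 → -1, wraps to 9, carry into field.
Longitude field E = 4; −1 → 3 = D.
Latitude square 4; +1 → 5.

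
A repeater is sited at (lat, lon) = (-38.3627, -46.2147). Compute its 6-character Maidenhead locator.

GF61vp

Shift to the Maidenhead origin (180°W, 90°S): lon 133.7853, lat 51.6373.
Field: lon ⌊133.7853/20⌋ = 6 → G; lat ⌊51.6373/10⌋ = 5 → F.
Square: lon ⌊13.7853/2⌋ = 6; lat ⌊1.6373/1⌋ = 1.
Subsquare: lon ⌊1.7853/0.0833333⌋ = 21 → v; lat ⌊0.6373/0.0416667⌋ = 15 → p.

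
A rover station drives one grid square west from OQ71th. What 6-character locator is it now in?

OQ71sh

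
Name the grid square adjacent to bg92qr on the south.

Latitude subsquare r = 17; −1 → 16 = q.
The longitude characters are unchanged.

BG92qq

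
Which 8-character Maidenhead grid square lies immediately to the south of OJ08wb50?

OJ08wa59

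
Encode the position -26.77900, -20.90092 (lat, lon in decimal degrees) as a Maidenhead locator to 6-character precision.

Offset from 180°W / 90°S: lon 159.0991°, lat 63.2210°.
Field: 159.0991/20 → 7 → H, 63.2210/10 → 6 → G; chars HG.
Square: 19.0991/2 → 9, 3.2210/1 → 3; chars 93.
Subsquare: 1.0991/0.0833333 → 13 → n, 0.2210/0.0416667 → 5 → f; chars nf.

HG93nf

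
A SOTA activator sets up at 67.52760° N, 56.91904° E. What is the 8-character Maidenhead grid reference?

LP87lm06

Offset from 180°W / 90°S: lon 236.91904°, lat 157.52760°.
Field: lon ⌊236.91904/20⌋ = 11 → L; lat ⌊157.52760/10⌋ = 15 → P.
Square: lon ⌊16.91904/2⌋ = 8; lat ⌊7.52760/1⌋ = 7.
Subsquare: lon ⌊0.91904/0.0833333⌋ = 11 → l; lat ⌊0.52760/0.0416667⌋ = 12 → m.
Extended square: lon ⌊0.00237/0.00833333⌋ = 0; lat ⌊0.02760/0.00416667⌋ = 6.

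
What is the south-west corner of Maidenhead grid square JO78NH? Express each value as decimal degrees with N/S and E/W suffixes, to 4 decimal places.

Field J=9, O=14: +9·20° lon, +14·10° lat → SW at lon 0°, lat 50°.
Square 7, 8: +7·2° lon, +8·1° lat → SW at lon 14°, lat 58°.
Subsquare n=13, h=7: +13·0.0833333° lon, +7·0.0416667° lat → SW at lon 15.0833°, lat 58.2917°.
latitude 58.2917° N, longitude 15.0833° E.

58.2917° N, 15.0833° E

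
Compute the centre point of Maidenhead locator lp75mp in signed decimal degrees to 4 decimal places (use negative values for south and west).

65.6458, 55.0417

Field L=11, P=15: +11·20° lon, +15·10° lat → SW at lon 40°, lat 60°.
Square 7, 5: +7·2° lon, +5·1° lat → SW at lon 54°, lat 65°.
Subsquare m=12, p=15: +12·0.0833333° lon, +15·0.0416667° lat → SW at lon 55°, lat 65.625°.
Cell spans 0.0833333° lon × 0.0416667° lat. Centre is SW corner plus half of each.
latitude 65.6458, longitude 55.0417.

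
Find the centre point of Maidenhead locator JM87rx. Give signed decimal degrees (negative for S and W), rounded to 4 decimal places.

37.9792, 17.4583

Field J=9, M=12: +9·20° lon, +12·10° lat → SW at lon 0°, lat 30°.
Square 8, 7: +8·2° lon, +7·1° lat → SW at lon 16°, lat 37°.
Subsquare r=17, x=23: +17·0.0833333° lon, +23·0.0416667° lat → SW at lon 17.4167°, lat 37.9583°.
Cell spans 0.0833333° lon × 0.0416667° lat. Centre is SW corner plus half of each.
latitude 37.9792, longitude 17.4583.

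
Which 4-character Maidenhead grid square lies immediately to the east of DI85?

Longitude square 8; +1 → 9.
The latitude characters are unchanged.

DI95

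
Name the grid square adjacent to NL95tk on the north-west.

NL95sl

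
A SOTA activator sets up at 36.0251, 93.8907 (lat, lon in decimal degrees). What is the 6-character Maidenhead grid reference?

Add 180° to longitude and 90° to latitude: 273.8907, 126.0251.
Field (20°×10°, letters A–R): lon ⌊273.8907/20⌋ = 13 → N; lat ⌊126.0251/10⌋ = 12 → M.
Square (2°×1°, digits 0–9): lon ⌊13.8907/2⌋ = 6; lat ⌊6.0251/1⌋ = 6.
Subsquare (5′×2.5′, letters a–x): lon ⌊1.8907/0.0833333⌋ = 22 → w; lat ⌊0.0251/0.0416667⌋ = 0 → a.

NM66wa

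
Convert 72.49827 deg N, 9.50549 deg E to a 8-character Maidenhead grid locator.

JQ42sl09

Offset from 180°W / 90°S: lon 189.50549°, lat 162.49827°.
Field: lon ⌊189.50549/20⌋ = 9 → J; lat ⌊162.49827/10⌋ = 16 → Q.
Square: lon ⌊9.50549/2⌋ = 4; lat ⌊2.49827/1⌋ = 2.
Subsquare: lon ⌊1.50549/0.0833333⌋ = 18 → s; lat ⌊0.49827/0.0416667⌋ = 11 → l.
Extended square: lon ⌊0.00549/0.00833333⌋ = 0; lat ⌊0.03994/0.00416667⌋ = 9.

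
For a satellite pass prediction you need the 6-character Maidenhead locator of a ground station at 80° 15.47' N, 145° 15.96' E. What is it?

Add 180° to longitude and 90° to latitude: 325.2660, 170.2578.
Field (20°×10°, letters A–R): lon ⌊325.2660/20⌋ = 16 → Q; lat ⌊170.2578/10⌋ = 17 → R.
Square (2°×1°, digits 0–9): lon ⌊5.2660/2⌋ = 2; lat ⌊0.2578/1⌋ = 0.
Subsquare (5′×2.5′, letters a–x): lon ⌊1.2660/0.0833333⌋ = 15 → p; lat ⌊0.2578/0.0416667⌋ = 6 → g.

QR20pg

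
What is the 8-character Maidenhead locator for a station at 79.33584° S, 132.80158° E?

PB60jp69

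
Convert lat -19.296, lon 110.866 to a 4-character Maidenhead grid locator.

OH50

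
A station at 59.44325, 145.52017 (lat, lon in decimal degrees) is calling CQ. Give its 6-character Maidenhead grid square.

Shift to the Maidenhead origin (180°W, 90°S): lon 325.5202, lat 149.4433.
Field: 325.5202/20 → 16 → Q, 149.4433/10 → 14 → O; chars QO.
Square: 5.5202/2 → 2, 9.4433/1 → 9; chars 29.
Subsquare: 1.5202/0.0833333 → 18 → s, 0.4433/0.0416667 → 10 → k; chars sk.

QO29sk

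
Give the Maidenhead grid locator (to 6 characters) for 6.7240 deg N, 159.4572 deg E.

QJ96rr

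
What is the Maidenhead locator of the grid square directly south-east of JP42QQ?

Longitude subsquare q = 16; +1 → 17 = r.
Latitude subsquare q = 16; −1 → 15 = p.

JP42rp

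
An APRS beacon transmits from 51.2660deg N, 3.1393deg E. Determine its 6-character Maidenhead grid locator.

JO11ng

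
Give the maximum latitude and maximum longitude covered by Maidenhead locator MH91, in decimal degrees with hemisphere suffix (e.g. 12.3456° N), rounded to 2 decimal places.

18.00° S, 80.00° E

Field M=12, H=7: +12·20° lon, +7·10° lat → SW at lon 60°, lat -20°.
Square 9, 1: +9·2° lon, +1·1° lat → SW at lon 78°, lat -19°.
Cell spans 2° lon × 1° lat. NE corner is SW corner plus one full cell.
latitude 18.00° S, longitude 80.00° E.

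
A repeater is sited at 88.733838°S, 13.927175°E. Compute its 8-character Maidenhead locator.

Shift to the Maidenhead origin (180°W, 90°S): lon 193.92718, lat 1.26616.
Field: 193.92718/20 → 9 → J, 1.26616/10 → 0 → A; chars JA.
Square: 13.92718/2 → 6, 1.26616/1 → 1; chars 61.
Subsquare: 1.92718/0.0833333 → 23 → x, 0.26616/0.0416667 → 6 → g; chars xg.
Extended square: 0.01051/0.00833333 → 1, 0.01616/0.00416667 → 3; chars 13.

JA61xg13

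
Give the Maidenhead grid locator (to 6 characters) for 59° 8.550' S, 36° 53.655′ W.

HD10nu

Shift to the Maidenhead origin (180°W, 90°S): lon 143.1058, lat 30.8575.
Field: 143.1058/20 → 7 → H, 30.8575/10 → 3 → D; chars HD.
Square: 3.1058/2 → 1, 0.8575/1 → 0; chars 10.
Subsquare: 1.1058/0.0833333 → 13 → n, 0.8575/0.0416667 → 20 → u; chars nu.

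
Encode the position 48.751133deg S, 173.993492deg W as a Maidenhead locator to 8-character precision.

Add 180° to longitude and 90° to latitude: 6.00651, 41.24887.
Field: lon ⌊6.00651/20⌋ = 0 → A; lat ⌊41.24887/10⌋ = 4 → E.
Square: lon ⌊6.00651/2⌋ = 3; lat ⌊1.24887/1⌋ = 1.
Subsquare: lon ⌊0.00651/0.0833333⌋ = 0 → a; lat ⌊0.24887/0.0416667⌋ = 5 → f.
Extended square: lon ⌊0.00651/0.00833333⌋ = 0; lat ⌊0.04053/0.00416667⌋ = 9.

AE31af09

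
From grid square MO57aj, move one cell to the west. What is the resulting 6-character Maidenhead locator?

Longitude subsquare a = 0; −1 → -1, wraps to 23 = x, carry into square.
Longitude square 5; −1 → 4.
The latitude characters are unchanged.

MO47xj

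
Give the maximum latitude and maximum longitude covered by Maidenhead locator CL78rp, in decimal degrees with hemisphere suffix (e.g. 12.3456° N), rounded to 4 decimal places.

Field C=2, L=11: +2·20° lon, +11·10° lat → SW at lon -140°, lat 20°.
Square 7, 8: +7·2° lon, +8·1° lat → SW at lon -126°, lat 28°.
Subsquare r=17, p=15: +17·0.0833333° lon, +15·0.0416667° lat → SW at lon -124.583°, lat 28.625°.
Cell spans 0.0833333° lon × 0.0416667° lat. NE corner is SW corner plus one full cell.
latitude 28.6667° N, longitude 124.5000° W.

28.6667° N, 124.5000° W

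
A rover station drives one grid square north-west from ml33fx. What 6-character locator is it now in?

ML34ea

Longitude subsquare f = 5; −1 → 4 = e.
Latitude subsquare x = 23; +1 → 24, wraps to 0 = a, carry into square.
Latitude square 3; +1 → 4.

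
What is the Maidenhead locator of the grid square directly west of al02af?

RL92xf

Longitude subsquare a = 0; −1 → -1, wraps to 23 = x, carry into square.
Longitude square 0; −1 → -1, wraps to 9, carry into field.
Longitude field A = 0; −1 → -1, wraps to 17 = R, wrapping around the antimeridian.
The latitude characters are unchanged.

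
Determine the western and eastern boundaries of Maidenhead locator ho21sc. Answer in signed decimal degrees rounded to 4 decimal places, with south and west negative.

-34.5000, -34.4167

Field H=7, O=14: +7·20° lon, +14·10° lat → SW at lon -40°, lat 50°.
Square 2, 1: +2·2° lon, +1·1° lat → SW at lon -36°, lat 51°.
Subsquare s=18, c=2: +18·0.0833333° lon, +2·0.0416667° lat → SW at lon -34.5°, lat 51.0833°.
Cell spans 0.0833333° lon × 0.0416667° lat.
west -34.5000, east -34.4167.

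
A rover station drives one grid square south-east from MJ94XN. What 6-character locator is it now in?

Longitude subsquare x = 23; +1 → 24, wraps to 0 = a, carry into square.
Longitude square 9; +1 → 10, wraps to 0, carry into field.
Longitude field M = 12; +1 → 13 = N.
Latitude subsquare n = 13; −1 → 12 = m.

NJ04am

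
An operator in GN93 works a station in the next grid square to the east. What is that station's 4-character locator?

HN03

Longitude square 9; +1 → 10, wraps to 0, carry into field.
Longitude field G = 6; +1 → 7 = H.
The latitude characters are unchanged.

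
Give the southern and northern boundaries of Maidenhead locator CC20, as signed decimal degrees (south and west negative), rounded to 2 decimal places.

-70.00, -69.00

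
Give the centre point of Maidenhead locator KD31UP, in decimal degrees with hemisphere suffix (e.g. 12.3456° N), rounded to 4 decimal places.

58.3542° S, 27.7083° E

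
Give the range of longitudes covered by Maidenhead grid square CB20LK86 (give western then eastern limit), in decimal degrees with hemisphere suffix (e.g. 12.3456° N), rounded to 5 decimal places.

135.01667° W, 135.00833° W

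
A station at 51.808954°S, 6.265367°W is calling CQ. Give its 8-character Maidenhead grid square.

ID68ue85

Offset from 180°W / 90°S: lon 173.73463°, lat 38.19105°.
Field: 173.73463/20 → 8 → I, 38.19105/10 → 3 → D; chars ID.
Square: 13.73463/2 → 6, 8.19105/1 → 8; chars 68.
Subsquare: 1.73463/0.0833333 → 20 → u, 0.19105/0.0416667 → 4 → e; chars ue.
Extended square: 0.06797/0.00833333 → 8, 0.02438/0.00416667 → 5; chars 85.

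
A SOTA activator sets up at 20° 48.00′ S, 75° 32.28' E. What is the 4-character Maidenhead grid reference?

MG79

Offset from 180°W / 90°S: lon 255.54°, lat 69.20°.
Field: lon ⌊255.54/20⌋ = 12 → M; lat ⌊69.20/10⌋ = 6 → G.
Square: lon ⌊15.54/2⌋ = 7; lat ⌊9.20/1⌋ = 9.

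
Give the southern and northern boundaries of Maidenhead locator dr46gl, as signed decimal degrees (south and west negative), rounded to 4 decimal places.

Field D=3, R=17: +3·20° lon, +17·10° lat → SW at lon -120°, lat 80°.
Square 4, 6: +4·2° lon, +6·1° lat → SW at lon -112°, lat 86°.
Subsquare g=6, l=11: +6·0.0833333° lon, +11·0.0416667° lat → SW at lon -111.5°, lat 86.4583°.
Cell spans 0.0833333° lon × 0.0416667° lat.
south 86.4583, north 86.5000.

86.4583, 86.5000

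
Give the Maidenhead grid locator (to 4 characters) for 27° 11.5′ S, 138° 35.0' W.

Shift to the Maidenhead origin (180°W, 90°S): lon 41.42, lat 62.81.
Field: lon ⌊41.42/20⌋ = 2 → C; lat ⌊62.81/10⌋ = 6 → G.
Square: lon ⌊1.42/2⌋ = 0; lat ⌊2.81/1⌋ = 2.

CG02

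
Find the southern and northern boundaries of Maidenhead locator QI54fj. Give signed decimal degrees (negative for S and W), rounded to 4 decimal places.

-5.6250, -5.5833

Field Q=16, I=8: +16·20° lon, +8·10° lat → SW at lon 140°, lat -10°.
Square 5, 4: +5·2° lon, +4·1° lat → SW at lon 150°, lat -6°.
Subsquare f=5, j=9: +5·0.0833333° lon, +9·0.0416667° lat → SW at lon 150.417°, lat -5.625°.
Cell spans 0.0833333° lon × 0.0416667° lat.
south -5.6250, north -5.5833.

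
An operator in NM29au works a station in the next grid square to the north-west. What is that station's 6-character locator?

Longitude subsquare a = 0; −1 → -1, wraps to 23 = x, carry into square.
Longitude square 2; −1 → 1.
Latitude subsquare u = 20; +1 → 21 = v.

NM19xv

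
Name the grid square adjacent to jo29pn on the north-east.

Longitude subsquare p = 15; +1 → 16 = q.
Latitude subsquare n = 13; +1 → 14 = o.

JO29qo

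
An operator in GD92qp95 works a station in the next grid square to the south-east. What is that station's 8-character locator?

GD92rp04

Longitude extended square 9; +1 → 10, wraps to 0, carry into subsquare.
Longitude subsquare q = 16; +1 → 17 = r.
Latitude extended square 5; −1 → 4.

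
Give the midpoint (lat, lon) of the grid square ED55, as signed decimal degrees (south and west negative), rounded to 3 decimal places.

-54.500, -89.000

Field E=4, D=3: +4·20° lon, +3·10° lat → SW at lon -100°, lat -60°.
Square 5, 5: +5·2° lon, +5·1° lat → SW at lon -90°, lat -55°.
Cell spans 2° lon × 1° lat. Centre is SW corner plus half of each.
latitude -54.500, longitude -89.000.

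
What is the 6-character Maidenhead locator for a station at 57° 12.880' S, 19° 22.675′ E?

JD92qs

Shift to the Maidenhead origin (180°W, 90°S): lon 199.3779, lat 32.7853.
Field: 199.3779/20 → 9 → J, 32.7853/10 → 3 → D; chars JD.
Square: 19.3779/2 → 9, 2.7853/1 → 2; chars 92.
Subsquare: 1.3779/0.0833333 → 16 → q, 0.7853/0.0416667 → 18 → s; chars qs.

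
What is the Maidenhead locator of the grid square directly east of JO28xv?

Longitude subsquare x = 23; +1 → 24, wraps to 0 = a, carry into square.
Longitude square 2; +1 → 3.
The latitude characters are unchanged.

JO38av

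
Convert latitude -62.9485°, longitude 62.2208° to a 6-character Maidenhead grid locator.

MC17cb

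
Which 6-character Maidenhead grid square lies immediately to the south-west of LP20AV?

LP10xu

Longitude subsquare a = 0; −1 → -1, wraps to 23 = x, carry into square.
Longitude square 2; −1 → 1.
Latitude subsquare v = 21; −1 → 20 = u.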